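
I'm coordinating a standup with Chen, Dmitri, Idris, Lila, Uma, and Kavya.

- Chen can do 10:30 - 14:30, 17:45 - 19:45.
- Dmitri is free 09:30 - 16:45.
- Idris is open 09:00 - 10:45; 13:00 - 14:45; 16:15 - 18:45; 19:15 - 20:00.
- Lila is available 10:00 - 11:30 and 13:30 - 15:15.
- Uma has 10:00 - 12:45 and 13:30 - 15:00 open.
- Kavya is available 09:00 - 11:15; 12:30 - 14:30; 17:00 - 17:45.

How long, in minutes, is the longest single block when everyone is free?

60

Chen ∩ Dmitri: 10:30-14:30.
Chen ∩ Dmitri ∩ Idris: 10:30-10:45, 13:00-14:30.
Chen ∩ Dmitri ∩ Idris ∩ Lila: 10:30-10:45, 13:30-14:30.
Chen ∩ Dmitri ∩ Idris ∩ Lila ∩ Uma: 10:30-10:45, 13:30-14:30.
Chen ∩ Dmitri ∩ Idris ∩ Lila ∩ Uma ∩ Kavya: 10:30-10:45, 13:30-14:30.
The longest is 13:30-14:30 at 60 minutes.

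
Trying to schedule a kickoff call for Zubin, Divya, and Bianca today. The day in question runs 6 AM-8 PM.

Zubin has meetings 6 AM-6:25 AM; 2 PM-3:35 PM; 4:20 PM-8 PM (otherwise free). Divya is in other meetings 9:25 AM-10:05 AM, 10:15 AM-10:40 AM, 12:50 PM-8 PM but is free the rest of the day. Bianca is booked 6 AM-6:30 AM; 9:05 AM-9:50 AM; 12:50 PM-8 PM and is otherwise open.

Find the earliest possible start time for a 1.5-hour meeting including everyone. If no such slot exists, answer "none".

Zubin free: 06:25-14:00, 15:35-16:20 (invert busy blocks within the working day).
Divya free: 06:00-09:25, 10:05-10:15, 10:40-12:50 (invert busy blocks within the working day).
Bianca free: 06:30-09:05, 09:50-12:50 (invert busy blocks within the working day).
Zubin ∩ Divya: 06:25-09:25, 10:05-10:15, 10:40-12:50.
Zubin ∩ Divya ∩ Bianca: 06:30-09:05, 10:05-10:15, 10:40-12:50.
Those are the intersection windows.
The first common window of at least 90 minutes is 06:30-09:05, so the earliest start is 06:30.

06:30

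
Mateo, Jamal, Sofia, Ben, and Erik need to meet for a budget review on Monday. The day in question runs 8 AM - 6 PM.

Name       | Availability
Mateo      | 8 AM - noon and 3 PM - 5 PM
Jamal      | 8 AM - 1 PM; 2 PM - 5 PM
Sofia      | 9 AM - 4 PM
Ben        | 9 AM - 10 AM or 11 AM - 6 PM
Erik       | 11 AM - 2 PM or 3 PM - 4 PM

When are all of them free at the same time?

11:00-12:00, 15:00-16:00

Mateo ∩ Jamal: 08:00-12:00, 15:00-17:00.
Mateo ∩ Jamal ∩ Sofia: 09:00-12:00, 15:00-16:00.
Mateo ∩ Jamal ∩ Sofia ∩ Ben: 09:00-10:00, 11:00-12:00, 15:00-16:00.
Mateo ∩ Jamal ∩ Sofia ∩ Ben ∩ Erik: 11:00-12:00, 15:00-16:00.
So the common availability across everyone is 11:00-12:00, 15:00-16:00.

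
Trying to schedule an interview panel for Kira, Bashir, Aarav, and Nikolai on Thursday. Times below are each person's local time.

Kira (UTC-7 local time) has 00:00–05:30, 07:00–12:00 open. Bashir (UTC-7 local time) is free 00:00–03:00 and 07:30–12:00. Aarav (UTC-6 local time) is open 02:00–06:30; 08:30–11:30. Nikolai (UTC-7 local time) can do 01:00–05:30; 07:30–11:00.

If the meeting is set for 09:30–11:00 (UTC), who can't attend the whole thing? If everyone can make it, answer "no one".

Kira in UTC: 07:00-12:30, 14:00-19:00 (add 7h to convert from UTC-7).
Bashir in UTC: 07:00-10:00, 14:30-19:00 (add 7h to convert from UTC-7).
Aarav in UTC: 08:00-12:30, 14:30-17:30 (add 6h to convert from UTC-6).
Nikolai in UTC: 08:00-12:30, 14:30-18:00 (add 7h to convert from UTC-7).
Kira: free for 09:30-11:00. Bashir: not fully free for 09:30-11:00. Aarav: free for 09:30-11:00. Nikolai: free for 09:30-11:00.

Bashir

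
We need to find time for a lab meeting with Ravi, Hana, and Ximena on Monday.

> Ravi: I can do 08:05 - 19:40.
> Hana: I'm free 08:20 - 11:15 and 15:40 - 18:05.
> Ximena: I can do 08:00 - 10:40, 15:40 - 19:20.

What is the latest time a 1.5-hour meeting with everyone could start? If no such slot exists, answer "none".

16:35

Ravi ∩ Hana: 08:20-11:15, 15:40-18:05.
Ravi ∩ Hana ∩ Ximena: 08:20-10:40, 15:40-18:05.
So the common availability across everyone is 08:20-10:40, 15:40-18:05.
The last common window of at least 90 minutes is 15:40-18:05; a 90-minute meeting can start as late as 16:35 and still end by 18:05.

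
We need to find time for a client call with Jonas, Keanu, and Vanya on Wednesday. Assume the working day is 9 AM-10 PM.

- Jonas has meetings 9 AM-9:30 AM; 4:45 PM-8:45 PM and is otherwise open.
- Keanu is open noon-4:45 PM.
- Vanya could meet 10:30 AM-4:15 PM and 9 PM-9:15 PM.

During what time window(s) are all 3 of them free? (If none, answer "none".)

12:00-16:15

Jonas free: 09:30-16:45, 20:45-22:00 (invert busy blocks within the working day).
Keanu free: 12:00-16:45.
Vanya free: 10:30-16:15, 21:00-21:15.
Jonas ∩ Keanu: 12:00-16:45.
Jonas ∩ Keanu ∩ Vanya: 12:00-16:15.
So the common availability across everyone is 12:00-16:15.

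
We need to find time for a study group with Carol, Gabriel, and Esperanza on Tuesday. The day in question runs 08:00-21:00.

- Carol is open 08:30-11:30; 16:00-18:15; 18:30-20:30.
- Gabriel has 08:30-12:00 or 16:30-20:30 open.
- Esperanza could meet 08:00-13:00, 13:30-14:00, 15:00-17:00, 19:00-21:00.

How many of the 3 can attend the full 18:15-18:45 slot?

Gabriel can make the full 18:15-18:45 slot — that's 1.

1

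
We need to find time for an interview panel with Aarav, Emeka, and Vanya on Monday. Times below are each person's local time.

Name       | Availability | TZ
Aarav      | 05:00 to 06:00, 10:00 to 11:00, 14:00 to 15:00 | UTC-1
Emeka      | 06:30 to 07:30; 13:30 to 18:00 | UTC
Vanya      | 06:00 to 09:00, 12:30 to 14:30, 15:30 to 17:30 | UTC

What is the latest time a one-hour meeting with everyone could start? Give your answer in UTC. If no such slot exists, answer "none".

none

Aarav in UTC: 06:00-07:00, 11:00-12:00, 15:00-16:00 (add 1h to convert from UTC-1).
Emeka in UTC: 06:30-07:30, 13:30-18:00.
Vanya in UTC: 06:00-09:00, 12:30-14:30, 15:30-17:30.
Aarav ∩ Emeka: 06:30-07:00, 15:00-16:00.
Aarav ∩ Emeka ∩ Vanya: 06:30-07:00, 15:30-16:00.
No common window is at least 60 minutes long.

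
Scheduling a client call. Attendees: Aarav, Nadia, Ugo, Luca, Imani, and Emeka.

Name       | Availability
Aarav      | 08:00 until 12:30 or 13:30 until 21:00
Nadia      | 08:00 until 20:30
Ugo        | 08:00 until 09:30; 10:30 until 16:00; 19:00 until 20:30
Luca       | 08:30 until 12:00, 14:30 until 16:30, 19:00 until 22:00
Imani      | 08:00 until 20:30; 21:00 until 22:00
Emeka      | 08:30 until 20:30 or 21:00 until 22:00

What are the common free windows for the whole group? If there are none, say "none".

Aarav ∩ Nadia: 08:00-12:30, 13:30-20:30.
Aarav ∩ Nadia ∩ Ugo: 08:00-09:30, 10:30-12:30, 13:30-16:00, 19:00-20:30.
Aarav ∩ Nadia ∩ Ugo ∩ Luca: 08:30-09:30, 10:30-12:00, 14:30-16:00, 19:00-20:30.
Aarav ∩ Nadia ∩ Ugo ∩ Luca ∩ Imani: 08:30-09:30, 10:30-12:00, 14:30-16:00, 19:00-20:30.
Aarav ∩ Nadia ∩ Ugo ∩ Luca ∩ Imani ∩ Emeka: 08:30-09:30, 10:30-12:00, 14:30-16:00, 19:00-20:30.
So the common availability across everyone is 08:30-09:30, 10:30-12:00, 14:30-16:00, 19:00-20:30.

08:30-09:30, 10:30-12:00, 14:30-16:00, 19:00-20:30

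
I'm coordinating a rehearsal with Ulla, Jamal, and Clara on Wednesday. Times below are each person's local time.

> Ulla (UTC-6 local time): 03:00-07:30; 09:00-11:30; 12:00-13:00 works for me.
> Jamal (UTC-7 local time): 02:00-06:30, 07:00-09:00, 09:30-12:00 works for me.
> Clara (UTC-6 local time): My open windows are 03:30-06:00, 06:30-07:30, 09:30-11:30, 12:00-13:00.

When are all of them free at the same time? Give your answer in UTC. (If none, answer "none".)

09:30-12:00, 12:30-13:30, 15:30-16:00, 16:30-17:30, 18:00-19:00

Ulla in UTC: 09:00-13:30, 15:00-17:30, 18:00-19:00 (add 6h to convert from UTC-6).
Jamal in UTC: 09:00-13:30, 14:00-16:00, 16:30-19:00 (add 7h to convert from UTC-7).
Clara in UTC: 09:30-12:00, 12:30-13:30, 15:30-17:30, 18:00-19:00 (add 6h to convert from UTC-6).
Ulla ∩ Jamal: 09:00-13:30, 15:00-16:00, 16:30-17:30, 18:00-19:00.
Ulla ∩ Jamal ∩ Clara: 09:30-12:00, 12:30-13:30, 15:30-16:00, 16:30-17:30, 18:00-19:00.
So the common availability across everyone is 09:30-12:00, 12:30-13:30, 15:30-16:00, 16:30-17:30, 18:00-19:00.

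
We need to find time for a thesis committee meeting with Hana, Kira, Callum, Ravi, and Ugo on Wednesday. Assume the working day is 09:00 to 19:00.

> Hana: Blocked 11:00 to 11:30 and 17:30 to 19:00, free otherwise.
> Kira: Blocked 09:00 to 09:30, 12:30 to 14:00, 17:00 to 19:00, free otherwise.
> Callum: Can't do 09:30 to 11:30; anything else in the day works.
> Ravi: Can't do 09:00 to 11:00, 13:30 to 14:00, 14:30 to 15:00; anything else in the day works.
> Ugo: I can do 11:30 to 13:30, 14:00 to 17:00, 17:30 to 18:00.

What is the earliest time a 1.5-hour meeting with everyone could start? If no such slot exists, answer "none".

Hana free: 09:00-11:00, 11:30-17:30 (invert busy blocks within the working day).
Kira free: 09:30-12:30, 14:00-17:00 (invert busy blocks within the working day).
Callum free: 09:00-09:30, 11:30-19:00 (invert busy blocks within the working day).
Ravi free: 11:00-13:30, 14:00-14:30, 15:00-19:00 (invert busy blocks within the working day).
Ugo free: 11:30-13:30, 14:00-17:00, 17:30-18:00.
Hana ∩ Kira: 09:30-11:00, 11:30-12:30, 14:00-17:00.
Hana ∩ Kira ∩ Callum: 11:30-12:30, 14:00-17:00.
Hana ∩ Kira ∩ Callum ∩ Ravi: 11:30-12:30, 14:00-14:30, 15:00-17:00.
Hana ∩ Kira ∩ Callum ∩ Ravi ∩ Ugo: 11:30-12:30, 14:00-14:30, 15:00-17:00.
The first common window of at least 90 minutes is 15:00-17:00, so the earliest start is 15:00.

15:00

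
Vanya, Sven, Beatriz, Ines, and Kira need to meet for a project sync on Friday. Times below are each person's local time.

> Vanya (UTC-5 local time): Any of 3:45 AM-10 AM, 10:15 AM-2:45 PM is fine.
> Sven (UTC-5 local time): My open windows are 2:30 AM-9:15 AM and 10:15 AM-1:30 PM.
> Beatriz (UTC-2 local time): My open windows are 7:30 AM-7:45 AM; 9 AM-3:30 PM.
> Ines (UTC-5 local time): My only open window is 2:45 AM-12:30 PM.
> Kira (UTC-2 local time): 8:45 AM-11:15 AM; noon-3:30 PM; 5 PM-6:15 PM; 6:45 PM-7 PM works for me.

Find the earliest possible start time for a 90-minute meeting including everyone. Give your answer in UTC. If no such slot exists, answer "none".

Vanya in UTC: 08:45-15:00, 15:15-19:45 (add 5h to convert from UTC-5).
Sven in UTC: 07:30-14:15, 15:15-18:30 (add 5h to convert from UTC-5).
Beatriz in UTC: 09:30-09:45, 11:00-17:30 (add 2h to convert from UTC-2).
Ines in UTC: 07:45-17:30 (add 5h to convert from UTC-5).
Kira in UTC: 10:45-13:15, 14:00-17:30, 19:00-20:15, 20:45-21:00 (add 2h to convert from UTC-2).
Vanya ∩ Sven: 08:45-14:15, 15:15-18:30.
Vanya ∩ Sven ∩ Beatriz: 09:30-09:45, 11:00-14:15, 15:15-17:30.
Vanya ∩ Sven ∩ Beatriz ∩ Ines: 09:30-09:45, 11:00-14:15, 15:15-17:30.
Vanya ∩ Sven ∩ Beatriz ∩ Ines ∩ Kira: 11:00-13:15, 14:00-14:15, 15:15-17:30.
The first common window of at least 90 minutes is 11:00-13:15, so the earliest start is 11:00.

11:00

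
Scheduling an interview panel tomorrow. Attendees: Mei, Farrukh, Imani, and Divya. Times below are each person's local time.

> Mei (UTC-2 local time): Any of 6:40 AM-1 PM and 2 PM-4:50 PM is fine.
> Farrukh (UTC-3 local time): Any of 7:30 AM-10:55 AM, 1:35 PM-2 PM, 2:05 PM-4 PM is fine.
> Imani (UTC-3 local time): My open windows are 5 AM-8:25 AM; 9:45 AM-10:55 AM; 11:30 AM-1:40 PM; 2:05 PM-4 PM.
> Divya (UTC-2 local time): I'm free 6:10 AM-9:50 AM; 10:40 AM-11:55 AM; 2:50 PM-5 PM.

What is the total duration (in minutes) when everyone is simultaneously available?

230

Mei in UTC: 08:40-15:00, 16:00-18:50 (add 2h to convert from UTC-2).
Farrukh in UTC: 10:30-13:55, 16:35-17:00, 17:05-19:00 (add 3h to convert from UTC-3).
Imani in UTC: 08:00-11:25, 12:45-13:55, 14:30-16:40, 17:05-19:00 (add 3h to convert from UTC-3).
Divya in UTC: 08:10-11:50, 12:40-13:55, 16:50-19:00 (add 2h to convert from UTC-2).
Mei ∩ Farrukh: 10:30-13:55, 16:35-17:00, 17:05-18:50.
Mei ∩ Farrukh ∩ Imani: 10:30-11:25, 12:45-13:55, 16:35-16:40, 17:05-18:50.
Mei ∩ Farrukh ∩ Imani ∩ Divya: 10:30-11:25, 12:45-13:55, 17:05-18:50.
Summing the common windows: 55 + 70 + 105 = 230 minutes.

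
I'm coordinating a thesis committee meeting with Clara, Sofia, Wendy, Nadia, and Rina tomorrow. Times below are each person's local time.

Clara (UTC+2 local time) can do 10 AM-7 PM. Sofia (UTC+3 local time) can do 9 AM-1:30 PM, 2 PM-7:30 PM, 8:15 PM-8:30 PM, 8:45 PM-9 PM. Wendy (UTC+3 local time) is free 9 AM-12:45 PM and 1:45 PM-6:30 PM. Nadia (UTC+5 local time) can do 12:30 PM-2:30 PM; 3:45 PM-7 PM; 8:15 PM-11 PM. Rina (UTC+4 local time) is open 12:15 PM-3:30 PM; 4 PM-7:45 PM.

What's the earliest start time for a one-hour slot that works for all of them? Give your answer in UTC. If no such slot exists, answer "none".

Clara in UTC: 08:00-17:00 (subtract 2h to convert from UTC+2).
Sofia in UTC: 06:00-10:30, 11:00-16:30, 17:15-17:30, 17:45-18:00 (subtract 3h to convert from UTC+3).
Wendy in UTC: 06:00-09:45, 10:45-15:30 (subtract 3h to convert from UTC+3).
Nadia in UTC: 07:30-09:30, 10:45-14:00, 15:15-18:00 (subtract 5h to convert from UTC+5).
Rina in UTC: 08:15-11:30, 12:00-15:45 (subtract 4h to convert from UTC+4).
Clara ∩ Sofia: 08:00-10:30, 11:00-16:30.
Clara ∩ Sofia ∩ Wendy: 08:00-09:45, 11:00-15:30.
Clara ∩ Sofia ∩ Wendy ∩ Nadia: 08:00-09:30, 11:00-14:00, 15:15-15:30.
Clara ∩ Sofia ∩ Wendy ∩ Nadia ∩ Rina: 08:15-09:30, 11:00-11:30, 12:00-14:00, 15:15-15:30.
The first common window of at least 60 minutes is 08:15-09:30, so the earliest start is 08:15.

08:15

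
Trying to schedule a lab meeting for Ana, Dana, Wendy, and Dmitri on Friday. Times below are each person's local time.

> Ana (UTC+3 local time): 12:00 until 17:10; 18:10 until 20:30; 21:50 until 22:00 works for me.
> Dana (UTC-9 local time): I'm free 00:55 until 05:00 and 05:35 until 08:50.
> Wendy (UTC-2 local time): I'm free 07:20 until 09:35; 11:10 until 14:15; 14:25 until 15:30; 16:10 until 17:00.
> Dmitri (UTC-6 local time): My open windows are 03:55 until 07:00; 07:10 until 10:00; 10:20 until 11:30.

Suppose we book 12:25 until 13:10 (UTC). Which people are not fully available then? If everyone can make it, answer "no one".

Dmitri, Wendy

Ana in UTC: 09:00-14:10, 15:10-17:30, 18:50-19:00 (subtract 3h to convert from UTC+3).
Dana in UTC: 09:55-14:00, 14:35-17:50 (add 9h to convert from UTC-9).
Wendy in UTC: 09:20-11:35, 13:10-16:15, 16:25-17:30, 18:10-19:00 (add 2h to convert from UTC-2).
Dmitri in UTC: 09:55-13:00, 13:10-16:00, 16:20-17:30 (add 6h to convert from UTC-6).
Ana: free for 12:25-13:10. Dana: free for 12:25-13:10. Wendy: not fully free for 12:25-13:10. Dmitri: not fully free for 12:25-13:10.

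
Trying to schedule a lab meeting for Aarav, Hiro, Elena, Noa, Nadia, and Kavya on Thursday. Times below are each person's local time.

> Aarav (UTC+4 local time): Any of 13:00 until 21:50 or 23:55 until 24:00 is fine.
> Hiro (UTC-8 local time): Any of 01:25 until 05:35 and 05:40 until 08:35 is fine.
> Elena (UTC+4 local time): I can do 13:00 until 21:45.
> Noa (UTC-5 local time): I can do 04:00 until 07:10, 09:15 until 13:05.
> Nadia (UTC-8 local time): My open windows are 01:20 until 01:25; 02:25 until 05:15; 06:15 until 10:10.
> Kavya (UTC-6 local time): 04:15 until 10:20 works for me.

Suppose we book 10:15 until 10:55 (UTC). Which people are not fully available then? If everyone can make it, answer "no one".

Nadia

Aarav in UTC: 09:00-17:50, 19:55-20:00 (subtract 4h to convert from UTC+4).
Hiro in UTC: 09:25-13:35, 13:40-16:35 (add 8h to convert from UTC-8).
Elena in UTC: 09:00-17:45 (subtract 4h to convert from UTC+4).
Noa in UTC: 09:00-12:10, 14:15-18:05 (add 5h to convert from UTC-5).
Nadia in UTC: 09:20-09:25, 10:25-13:15, 14:15-18:10 (add 8h to convert from UTC-8).
Kavya in UTC: 10:15-16:20 (add 6h to convert from UTC-6).
Aarav: free for 10:15-10:55. Hiro: free for 10:15-10:55. Elena: free for 10:15-10:55. Noa: free for 10:15-10:55. Nadia: not fully free for 10:15-10:55. Kavya: free for 10:15-10:55.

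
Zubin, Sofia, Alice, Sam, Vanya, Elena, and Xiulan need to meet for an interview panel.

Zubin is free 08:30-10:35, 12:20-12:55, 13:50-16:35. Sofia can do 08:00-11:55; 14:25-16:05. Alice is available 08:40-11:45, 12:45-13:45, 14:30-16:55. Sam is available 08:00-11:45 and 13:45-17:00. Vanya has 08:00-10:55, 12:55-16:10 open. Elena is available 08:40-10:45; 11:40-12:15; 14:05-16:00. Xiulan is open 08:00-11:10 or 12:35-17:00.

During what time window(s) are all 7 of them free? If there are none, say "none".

08:40-10:35, 14:30-16:00

Zubin ∩ Sofia: 08:30-10:35, 14:25-16:05.
Zubin ∩ Sofia ∩ Alice: 08:40-10:35, 14:30-16:05.
Zubin ∩ Sofia ∩ Alice ∩ Sam: 08:40-10:35, 14:30-16:05.
Zubin ∩ Sofia ∩ Alice ∩ Sam ∩ Vanya: 08:40-10:35, 14:30-16:05.
Zubin ∩ Sofia ∩ Alice ∩ Sam ∩ Vanya ∩ Elena: 08:40-10:35, 14:30-16:00.
Zubin ∩ Sofia ∩ Alice ∩ Sam ∩ Vanya ∩ Elena ∩ Xiulan: 08:40-10:35, 14:30-16:00.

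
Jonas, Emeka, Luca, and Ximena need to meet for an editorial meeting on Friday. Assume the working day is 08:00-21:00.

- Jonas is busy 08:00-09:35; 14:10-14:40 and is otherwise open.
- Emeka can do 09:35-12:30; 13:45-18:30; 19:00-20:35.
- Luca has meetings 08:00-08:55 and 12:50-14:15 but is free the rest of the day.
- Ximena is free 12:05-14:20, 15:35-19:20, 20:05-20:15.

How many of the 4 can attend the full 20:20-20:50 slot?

Jonas free: 09:35-14:10, 14:40-21:00 (invert busy blocks within the working day).
Emeka free: 09:35-12:30, 13:45-18:30, 19:00-20:35.
Luca free: 08:55-12:50, 14:15-21:00 (invert busy blocks within the working day).
Ximena free: 12:05-14:20, 15:35-19:20, 20:05-20:15.
Jonas and Luca can make the full 20:20-20:50 slot — that's 2.

2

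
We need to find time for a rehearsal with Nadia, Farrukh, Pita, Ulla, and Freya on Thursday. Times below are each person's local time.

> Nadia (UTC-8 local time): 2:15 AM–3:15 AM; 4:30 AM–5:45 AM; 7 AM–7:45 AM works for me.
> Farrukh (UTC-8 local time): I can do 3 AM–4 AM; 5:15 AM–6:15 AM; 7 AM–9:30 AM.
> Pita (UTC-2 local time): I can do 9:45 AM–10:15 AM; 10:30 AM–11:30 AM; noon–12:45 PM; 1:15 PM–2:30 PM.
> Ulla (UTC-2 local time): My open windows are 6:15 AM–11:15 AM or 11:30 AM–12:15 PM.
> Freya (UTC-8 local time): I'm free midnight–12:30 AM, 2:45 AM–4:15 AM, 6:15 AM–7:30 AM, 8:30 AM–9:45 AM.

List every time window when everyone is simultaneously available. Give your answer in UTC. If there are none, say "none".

Nadia in UTC: 10:15-11:15, 12:30-13:45, 15:00-15:45 (add 8h to convert from UTC-8).
Farrukh in UTC: 11:00-12:00, 13:15-14:15, 15:00-17:30 (add 8h to convert from UTC-8).
Pita in UTC: 11:45-12:15, 12:30-13:30, 14:00-14:45, 15:15-16:30 (add 2h to convert from UTC-2).
Ulla in UTC: 08:15-13:15, 13:30-14:15 (add 2h to convert from UTC-2).
Freya in UTC: 08:00-08:30, 10:45-12:15, 14:15-15:30, 16:30-17:45 (add 8h to convert from UTC-8).
Nadia ∩ Farrukh: 11:00-11:15, 13:15-13:45, 15:00-15:45.
Nadia ∩ Farrukh ∩ Pita: 13:15-13:30, 15:15-15:45.
Nadia ∩ Farrukh ∩ Pita ∩ Ulla: ∅.
Nadia ∩ Farrukh ∩ Pita ∩ Ulla ∩ Freya: ∅.
There is no time when everyone is free.

none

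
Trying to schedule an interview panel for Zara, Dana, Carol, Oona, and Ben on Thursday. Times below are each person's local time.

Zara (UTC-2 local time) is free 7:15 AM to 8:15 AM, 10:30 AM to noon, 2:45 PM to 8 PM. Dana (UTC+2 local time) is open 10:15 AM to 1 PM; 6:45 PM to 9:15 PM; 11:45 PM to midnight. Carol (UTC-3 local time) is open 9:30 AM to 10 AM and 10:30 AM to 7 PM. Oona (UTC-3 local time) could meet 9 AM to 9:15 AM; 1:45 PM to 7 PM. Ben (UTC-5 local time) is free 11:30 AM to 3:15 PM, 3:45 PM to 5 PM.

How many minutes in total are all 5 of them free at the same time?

Zara in UTC: 09:15-10:15, 12:30-14:00, 16:45-22:00 (add 2h to convert from UTC-2).
Dana in UTC: 08:15-11:00, 16:45-19:15, 21:45-22:00 (subtract 2h to convert from UTC+2).
Carol in UTC: 12:30-13:00, 13:30-22:00 (add 3h to convert from UTC-3).
Oona in UTC: 12:00-12:15, 16:45-22:00 (add 3h to convert from UTC-3).
Ben in UTC: 16:30-20:15, 20:45-22:00 (add 5h to convert from UTC-5).
Zara ∩ Dana: 09:15-10:15, 16:45-19:15, 21:45-22:00.
Zara ∩ Dana ∩ Carol: 16:45-19:15, 21:45-22:00.
Zara ∩ Dana ∩ Carol ∩ Oona: 16:45-19:15, 21:45-22:00.
Zara ∩ Dana ∩ Carol ∩ Oona ∩ Ben: 16:45-19:15, 21:45-22:00.
So the common availability across everyone is 16:45-19:15, 21:45-22:00.
Summing the common windows: 150 + 15 = 165 minutes.

165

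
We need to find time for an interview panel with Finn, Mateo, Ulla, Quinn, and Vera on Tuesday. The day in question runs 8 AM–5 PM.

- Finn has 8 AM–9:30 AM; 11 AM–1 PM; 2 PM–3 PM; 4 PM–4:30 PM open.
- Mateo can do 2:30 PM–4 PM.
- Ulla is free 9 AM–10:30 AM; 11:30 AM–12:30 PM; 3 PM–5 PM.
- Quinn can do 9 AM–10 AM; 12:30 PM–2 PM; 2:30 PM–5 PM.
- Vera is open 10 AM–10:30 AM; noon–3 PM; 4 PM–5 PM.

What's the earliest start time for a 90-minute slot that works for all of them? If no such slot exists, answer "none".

none

Finn ∩ Mateo: 14:30-15:00.
Finn ∩ Mateo ∩ Ulla: ∅.
Finn ∩ Mateo ∩ Ulla ∩ Quinn: ∅.
Finn ∩ Mateo ∩ Ulla ∩ Quinn ∩ Vera: ∅.
There is no time when everyone is free.
No common window is at least 90 minutes long.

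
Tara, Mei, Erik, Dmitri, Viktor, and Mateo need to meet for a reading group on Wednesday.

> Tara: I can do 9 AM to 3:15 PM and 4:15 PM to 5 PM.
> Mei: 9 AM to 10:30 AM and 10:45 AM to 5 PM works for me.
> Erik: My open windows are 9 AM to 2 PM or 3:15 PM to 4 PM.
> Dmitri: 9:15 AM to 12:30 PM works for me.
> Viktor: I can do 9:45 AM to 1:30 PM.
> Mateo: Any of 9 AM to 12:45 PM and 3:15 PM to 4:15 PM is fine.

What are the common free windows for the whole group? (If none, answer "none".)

09:45-10:30, 10:45-12:30

Tara ∩ Mei: 09:00-10:30, 10:45-15:15, 16:15-17:00.
Tara ∩ Mei ∩ Erik: 09:00-10:30, 10:45-14:00.
Tara ∩ Mei ∩ Erik ∩ Dmitri: 09:15-10:30, 10:45-12:30.
Tara ∩ Mei ∩ Erik ∩ Dmitri ∩ Viktor: 09:45-10:30, 10:45-12:30.
Tara ∩ Mei ∩ Erik ∩ Dmitri ∩ Viktor ∩ Mateo: 09:45-10:30, 10:45-12:30.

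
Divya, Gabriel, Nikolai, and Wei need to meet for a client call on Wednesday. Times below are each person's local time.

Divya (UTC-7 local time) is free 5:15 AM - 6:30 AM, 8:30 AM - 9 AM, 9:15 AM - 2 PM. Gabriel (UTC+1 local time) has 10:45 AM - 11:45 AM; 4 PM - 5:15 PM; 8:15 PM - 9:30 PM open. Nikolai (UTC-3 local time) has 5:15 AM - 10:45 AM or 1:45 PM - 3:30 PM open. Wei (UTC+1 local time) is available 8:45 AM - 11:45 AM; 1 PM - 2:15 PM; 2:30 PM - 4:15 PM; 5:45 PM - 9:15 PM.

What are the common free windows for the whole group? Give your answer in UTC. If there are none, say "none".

Divya in UTC: 12:15-13:30, 15:30-16:00, 16:15-21:00 (add 7h to convert from UTC-7).
Gabriel in UTC: 09:45-10:45, 15:00-16:15, 19:15-20:30 (subtract 1h to convert from UTC+1).
Nikolai in UTC: 08:15-13:45, 16:45-18:30 (add 3h to convert from UTC-3).
Wei in UTC: 07:45-10:45, 12:00-13:15, 13:30-15:15, 16:45-20:15 (subtract 1h to convert from UTC+1).
Divya ∩ Gabriel: 15:30-16:00, 19:15-20:30.
Divya ∩ Gabriel ∩ Nikolai: ∅.
Divya ∩ Gabriel ∩ Nikolai ∩ Wei: ∅.
There is no time when everyone is free.

none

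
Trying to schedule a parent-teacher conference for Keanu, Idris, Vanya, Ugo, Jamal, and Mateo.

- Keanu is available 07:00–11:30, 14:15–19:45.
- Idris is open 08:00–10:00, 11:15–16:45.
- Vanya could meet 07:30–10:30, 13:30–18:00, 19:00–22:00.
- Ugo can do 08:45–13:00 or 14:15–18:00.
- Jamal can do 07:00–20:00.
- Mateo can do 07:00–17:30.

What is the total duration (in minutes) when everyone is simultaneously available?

225

Keanu ∩ Idris: 08:00-10:00, 11:15-11:30, 14:15-16:45.
Keanu ∩ Idris ∩ Vanya: 08:00-10:00, 14:15-16:45.
Keanu ∩ Idris ∩ Vanya ∩ Ugo: 08:45-10:00, 14:15-16:45.
Keanu ∩ Idris ∩ Vanya ∩ Ugo ∩ Jamal: 08:45-10:00, 14:15-16:45.
Keanu ∩ Idris ∩ Vanya ∩ Ugo ∩ Jamal ∩ Mateo: 08:45-10:00, 14:15-16:45.
Summing the common windows: 75 + 150 = 225 minutes.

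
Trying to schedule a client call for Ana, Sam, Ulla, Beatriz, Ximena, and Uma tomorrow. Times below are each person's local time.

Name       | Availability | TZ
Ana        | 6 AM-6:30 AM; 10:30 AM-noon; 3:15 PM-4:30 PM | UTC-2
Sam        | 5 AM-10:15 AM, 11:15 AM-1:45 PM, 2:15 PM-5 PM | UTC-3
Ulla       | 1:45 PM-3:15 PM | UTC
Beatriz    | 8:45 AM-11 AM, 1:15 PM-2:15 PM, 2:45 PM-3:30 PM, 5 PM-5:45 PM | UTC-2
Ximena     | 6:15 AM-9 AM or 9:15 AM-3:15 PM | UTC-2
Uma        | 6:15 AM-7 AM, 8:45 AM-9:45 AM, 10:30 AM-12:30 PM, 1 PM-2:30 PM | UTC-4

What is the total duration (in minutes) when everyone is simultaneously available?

0

Ana in UTC: 08:00-08:30, 12:30-14:00, 17:15-18:30 (add 2h to convert from UTC-2).
Sam in UTC: 08:00-13:15, 14:15-16:45, 17:15-20:00 (add 3h to convert from UTC-3).
Ulla in UTC: 13:45-15:15.
Beatriz in UTC: 10:45-13:00, 15:15-16:15, 16:45-17:30, 19:00-19:45 (add 2h to convert from UTC-2).
Ximena in UTC: 08:15-11:00, 11:15-17:15 (add 2h to convert from UTC-2).
Uma in UTC: 10:15-11:00, 12:45-13:45, 14:30-16:30, 17:00-18:30 (add 4h to convert from UTC-4).
Ana ∩ Sam: 08:00-08:30, 12:30-13:15, 17:15-18:30.
Ana ∩ Sam ∩ Ulla: ∅.
Ana ∩ Sam ∩ Ulla ∩ Beatriz: ∅.
Ana ∩ Sam ∩ Ulla ∩ Beatriz ∩ Ximena: ∅.
Ana ∩ Sam ∩ Ulla ∩ Beatriz ∩ Ximena ∩ Uma: ∅.
There is no time when everyone is free.
There is no common window, so the total is 0 minutes.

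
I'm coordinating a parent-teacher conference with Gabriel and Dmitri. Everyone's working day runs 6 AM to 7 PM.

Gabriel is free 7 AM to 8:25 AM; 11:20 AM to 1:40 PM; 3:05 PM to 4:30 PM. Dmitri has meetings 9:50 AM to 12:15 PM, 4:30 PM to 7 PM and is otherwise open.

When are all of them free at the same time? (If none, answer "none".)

07:00-08:25, 12:15-13:40, 15:05-16:30

Gabriel free: 07:00-08:25, 11:20-13:40, 15:05-16:30.
Dmitri free: 06:00-09:50, 12:15-16:30 (invert busy blocks within the working day).
Gabriel ∩ Dmitri: 07:00-08:25, 12:15-13:40, 15:05-16:30.
So the common availability across everyone is 07:00-08:25, 12:15-13:40, 15:05-16:30.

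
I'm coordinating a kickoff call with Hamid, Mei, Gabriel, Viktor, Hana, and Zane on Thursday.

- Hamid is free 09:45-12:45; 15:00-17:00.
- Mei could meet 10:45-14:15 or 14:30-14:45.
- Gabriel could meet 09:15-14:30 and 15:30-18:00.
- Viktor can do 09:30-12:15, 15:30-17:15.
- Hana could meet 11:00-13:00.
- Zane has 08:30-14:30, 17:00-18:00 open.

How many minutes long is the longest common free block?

75

Hamid ∩ Mei: 10:45-12:45.
Hamid ∩ Mei ∩ Gabriel: 10:45-12:45.
Hamid ∩ Mei ∩ Gabriel ∩ Viktor: 10:45-12:15.
Hamid ∩ Mei ∩ Gabriel ∩ Viktor ∩ Hana: 11:00-12:15.
Hamid ∩ Mei ∩ Gabriel ∩ Viktor ∩ Hana ∩ Zane: 11:00-12:15.
Those are the intersection windows.
The longest is 11:00-12:15 at 75 minutes.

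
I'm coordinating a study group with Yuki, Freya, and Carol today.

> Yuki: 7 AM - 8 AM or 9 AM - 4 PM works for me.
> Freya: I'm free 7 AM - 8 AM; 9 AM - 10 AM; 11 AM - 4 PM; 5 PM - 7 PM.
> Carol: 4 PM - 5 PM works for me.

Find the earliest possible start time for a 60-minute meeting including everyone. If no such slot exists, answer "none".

Yuki ∩ Freya: 07:00-08:00, 09:00-10:00, 11:00-16:00.
Yuki ∩ Freya ∩ Carol: ∅.
There is no time when everyone is free.
No common window is at least 60 minutes long.

none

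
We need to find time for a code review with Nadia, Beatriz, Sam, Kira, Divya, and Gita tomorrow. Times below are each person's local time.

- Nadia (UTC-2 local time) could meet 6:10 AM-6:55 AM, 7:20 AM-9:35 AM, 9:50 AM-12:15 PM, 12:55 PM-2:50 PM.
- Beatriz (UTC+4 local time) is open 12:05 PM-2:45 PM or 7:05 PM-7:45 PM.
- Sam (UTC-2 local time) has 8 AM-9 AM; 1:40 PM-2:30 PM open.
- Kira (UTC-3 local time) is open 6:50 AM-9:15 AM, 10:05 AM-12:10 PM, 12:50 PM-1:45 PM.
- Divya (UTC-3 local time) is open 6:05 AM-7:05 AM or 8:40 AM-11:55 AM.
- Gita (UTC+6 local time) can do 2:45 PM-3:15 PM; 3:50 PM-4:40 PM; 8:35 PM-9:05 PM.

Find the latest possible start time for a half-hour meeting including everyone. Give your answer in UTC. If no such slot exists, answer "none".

Nadia in UTC: 08:10-08:55, 09:20-11:35, 11:50-14:15, 14:55-16:50 (add 2h to convert from UTC-2).
Beatriz in UTC: 08:05-10:45, 15:05-15:45 (subtract 4h to convert from UTC+4).
Sam in UTC: 10:00-11:00, 15:40-16:30 (add 2h to convert from UTC-2).
Kira in UTC: 09:50-12:15, 13:05-15:10, 15:50-16:45 (add 3h to convert from UTC-3).
Divya in UTC: 09:05-10:05, 11:40-14:55 (add 3h to convert from UTC-3).
Gita in UTC: 08:45-09:15, 09:50-10:40, 14:35-15:05 (subtract 6h to convert from UTC+6).
Nadia ∩ Beatriz: 08:10-08:55, 09:20-10:45, 15:05-15:45.
Nadia ∩ Beatriz ∩ Sam: 10:00-10:45, 15:40-15:45.
Nadia ∩ Beatriz ∩ Sam ∩ Kira: 10:00-10:45.
Nadia ∩ Beatriz ∩ Sam ∩ Kira ∩ Divya: 10:00-10:05.
Nadia ∩ Beatriz ∩ Sam ∩ Kira ∩ Divya ∩ Gita: 10:00-10:05.
No common window is at least 30 minutes long.

none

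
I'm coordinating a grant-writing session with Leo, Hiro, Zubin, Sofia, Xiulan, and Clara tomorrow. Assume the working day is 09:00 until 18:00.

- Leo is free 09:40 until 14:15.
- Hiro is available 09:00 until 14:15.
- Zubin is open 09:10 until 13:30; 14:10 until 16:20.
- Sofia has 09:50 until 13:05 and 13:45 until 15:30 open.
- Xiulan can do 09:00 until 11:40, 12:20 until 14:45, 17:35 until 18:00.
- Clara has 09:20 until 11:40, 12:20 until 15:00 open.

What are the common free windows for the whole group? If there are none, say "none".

09:50-11:40, 12:20-13:05, 14:10-14:15

Leo ∩ Hiro: 09:40-14:15.
Leo ∩ Hiro ∩ Zubin: 09:40-13:30, 14:10-14:15.
Leo ∩ Hiro ∩ Zubin ∩ Sofia: 09:50-13:05, 14:10-14:15.
Leo ∩ Hiro ∩ Zubin ∩ Sofia ∩ Xiulan: 09:50-11:40, 12:20-13:05, 14:10-14:15.
Leo ∩ Hiro ∩ Zubin ∩ Sofia ∩ Xiulan ∩ Clara: 09:50-11:40, 12:20-13:05, 14:10-14:15.
Those are the intersection windows.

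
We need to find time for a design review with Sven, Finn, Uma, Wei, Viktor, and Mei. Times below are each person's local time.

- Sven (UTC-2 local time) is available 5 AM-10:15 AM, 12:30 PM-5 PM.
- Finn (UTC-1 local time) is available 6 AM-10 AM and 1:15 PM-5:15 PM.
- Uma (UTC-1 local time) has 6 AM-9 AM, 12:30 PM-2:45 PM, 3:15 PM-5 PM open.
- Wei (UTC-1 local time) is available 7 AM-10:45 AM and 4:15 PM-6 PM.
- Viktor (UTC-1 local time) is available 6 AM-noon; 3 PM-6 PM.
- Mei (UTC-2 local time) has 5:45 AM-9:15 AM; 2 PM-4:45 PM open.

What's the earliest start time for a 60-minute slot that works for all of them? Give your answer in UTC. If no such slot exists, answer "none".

08:00

Sven in UTC: 07:00-12:15, 14:30-19:00 (add 2h to convert from UTC-2).
Finn in UTC: 07:00-11:00, 14:15-18:15 (add 1h to convert from UTC-1).
Uma in UTC: 07:00-10:00, 13:30-15:45, 16:15-18:00 (add 1h to convert from UTC-1).
Wei in UTC: 08:00-11:45, 17:15-19:00 (add 1h to convert from UTC-1).
Viktor in UTC: 07:00-13:00, 16:00-19:00 (add 1h to convert from UTC-1).
Mei in UTC: 07:45-11:15, 16:00-18:45 (add 2h to convert from UTC-2).
Sven ∩ Finn: 07:00-11:00, 14:30-18:15.
Sven ∩ Finn ∩ Uma: 07:00-10:00, 14:30-15:45, 16:15-18:00.
Sven ∩ Finn ∩ Uma ∩ Wei: 08:00-10:00, 17:15-18:00.
Sven ∩ Finn ∩ Uma ∩ Wei ∩ Viktor: 08:00-10:00, 17:15-18:00.
Sven ∩ Finn ∩ Uma ∩ Wei ∩ Viktor ∩ Mei: 08:00-10:00, 17:15-18:00.
The first common window of at least 60 minutes is 08:00-10:00, so the earliest start is 08:00.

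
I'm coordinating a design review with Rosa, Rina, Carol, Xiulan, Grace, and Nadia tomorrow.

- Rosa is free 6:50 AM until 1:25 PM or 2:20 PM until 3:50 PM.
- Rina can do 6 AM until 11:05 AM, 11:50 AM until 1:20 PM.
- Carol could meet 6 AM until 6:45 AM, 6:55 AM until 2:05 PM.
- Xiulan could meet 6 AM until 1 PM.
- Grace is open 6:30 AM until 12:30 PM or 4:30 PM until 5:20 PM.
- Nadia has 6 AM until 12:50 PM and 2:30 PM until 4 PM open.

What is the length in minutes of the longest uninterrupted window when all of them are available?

250

Rosa ∩ Rina: 06:50-11:05, 11:50-13:20.
Rosa ∩ Rina ∩ Carol: 06:55-11:05, 11:50-13:20.
Rosa ∩ Rina ∩ Carol ∩ Xiulan: 06:55-11:05, 11:50-13:00.
Rosa ∩ Rina ∩ Carol ∩ Xiulan ∩ Grace: 06:55-11:05, 11:50-12:30.
Rosa ∩ Rina ∩ Carol ∩ Xiulan ∩ Grace ∩ Nadia: 06:55-11:05, 11:50-12:30.
The longest is 06:55-11:05 at 250 minutes.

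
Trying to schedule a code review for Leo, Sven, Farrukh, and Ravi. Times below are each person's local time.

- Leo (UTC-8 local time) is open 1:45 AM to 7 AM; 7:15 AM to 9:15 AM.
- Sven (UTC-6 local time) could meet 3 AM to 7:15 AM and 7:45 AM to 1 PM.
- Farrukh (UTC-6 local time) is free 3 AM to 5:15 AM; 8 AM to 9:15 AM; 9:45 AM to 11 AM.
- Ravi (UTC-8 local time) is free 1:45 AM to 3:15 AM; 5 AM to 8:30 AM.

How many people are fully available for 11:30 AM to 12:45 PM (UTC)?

Leo in UTC: 09:45-15:00, 15:15-17:15 (add 8h to convert from UTC-8).
Sven in UTC: 09:00-13:15, 13:45-19:00 (add 6h to convert from UTC-6).
Farrukh in UTC: 09:00-11:15, 14:00-15:15, 15:45-17:00 (add 6h to convert from UTC-6).
Ravi in UTC: 09:45-11:15, 13:00-16:30 (add 8h to convert from UTC-8).
Leo and Sven can make the full 11:30-12:45 slot — that's 2.

2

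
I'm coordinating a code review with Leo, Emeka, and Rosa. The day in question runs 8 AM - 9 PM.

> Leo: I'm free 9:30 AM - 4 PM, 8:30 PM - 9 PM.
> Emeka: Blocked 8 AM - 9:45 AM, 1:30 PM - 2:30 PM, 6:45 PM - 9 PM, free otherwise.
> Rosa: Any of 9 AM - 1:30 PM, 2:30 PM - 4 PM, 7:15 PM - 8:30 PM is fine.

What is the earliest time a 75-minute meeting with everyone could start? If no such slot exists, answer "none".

Leo free: 09:30-16:00, 20:30-21:00.
Emeka free: 09:45-13:30, 14:30-18:45 (invert busy blocks within the working day).
Rosa free: 09:00-13:30, 14:30-16:00, 19:15-20:30.
Leo ∩ Emeka: 09:45-13:30, 14:30-16:00.
Leo ∩ Emeka ∩ Rosa: 09:45-13:30, 14:30-16:00.
The first common window of at least 75 minutes is 09:45-13:30, so the earliest start is 09:45.

09:45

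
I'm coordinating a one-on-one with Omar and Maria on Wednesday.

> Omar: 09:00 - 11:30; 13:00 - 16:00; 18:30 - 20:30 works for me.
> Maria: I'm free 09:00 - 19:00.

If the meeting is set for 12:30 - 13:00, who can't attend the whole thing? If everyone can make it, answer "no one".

Omar

Omar: not fully free for 12:30-13:00. Maria: free for 12:30-13:00.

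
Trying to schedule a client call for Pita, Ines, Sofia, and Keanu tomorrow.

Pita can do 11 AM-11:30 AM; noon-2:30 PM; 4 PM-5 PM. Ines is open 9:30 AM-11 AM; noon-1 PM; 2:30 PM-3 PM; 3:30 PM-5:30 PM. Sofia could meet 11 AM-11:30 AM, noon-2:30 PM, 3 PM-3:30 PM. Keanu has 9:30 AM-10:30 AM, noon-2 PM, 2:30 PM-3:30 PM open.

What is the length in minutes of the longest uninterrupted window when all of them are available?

Pita ∩ Ines: 12:00-13:00, 16:00-17:00.
Pita ∩ Ines ∩ Sofia: 12:00-13:00.
Pita ∩ Ines ∩ Sofia ∩ Keanu: 12:00-13:00.
The longest is 12:00-13:00 at 60 minutes.

60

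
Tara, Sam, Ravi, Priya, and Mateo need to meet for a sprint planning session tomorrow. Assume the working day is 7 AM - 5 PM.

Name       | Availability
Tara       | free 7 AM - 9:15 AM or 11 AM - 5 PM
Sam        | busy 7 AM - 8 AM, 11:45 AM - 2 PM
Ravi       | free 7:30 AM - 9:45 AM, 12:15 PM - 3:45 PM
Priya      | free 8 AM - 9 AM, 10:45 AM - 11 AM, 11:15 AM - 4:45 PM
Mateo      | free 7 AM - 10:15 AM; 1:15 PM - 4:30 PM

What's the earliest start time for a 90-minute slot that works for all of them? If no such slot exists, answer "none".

14:00

Tara free: 07:00-09:15, 11:00-17:00.
Sam free: 08:00-11:45, 14:00-17:00 (invert busy blocks within the working day).
Ravi free: 07:30-09:45, 12:15-15:45.
Priya free: 08:00-09:00, 10:45-11:00, 11:15-16:45.
Mateo free: 07:00-10:15, 13:15-16:30.
Tara ∩ Sam: 08:00-09:15, 11:00-11:45, 14:00-17:00.
Tara ∩ Sam ∩ Ravi: 08:00-09:15, 14:00-15:45.
Tara ∩ Sam ∩ Ravi ∩ Priya: 08:00-09:00, 14:00-15:45.
Tara ∩ Sam ∩ Ravi ∩ Priya ∩ Mateo: 08:00-09:00, 14:00-15:45.
Those are the intersection windows.
The first common window of at least 90 minutes is 14:00-15:45, so the earliest start is 14:00.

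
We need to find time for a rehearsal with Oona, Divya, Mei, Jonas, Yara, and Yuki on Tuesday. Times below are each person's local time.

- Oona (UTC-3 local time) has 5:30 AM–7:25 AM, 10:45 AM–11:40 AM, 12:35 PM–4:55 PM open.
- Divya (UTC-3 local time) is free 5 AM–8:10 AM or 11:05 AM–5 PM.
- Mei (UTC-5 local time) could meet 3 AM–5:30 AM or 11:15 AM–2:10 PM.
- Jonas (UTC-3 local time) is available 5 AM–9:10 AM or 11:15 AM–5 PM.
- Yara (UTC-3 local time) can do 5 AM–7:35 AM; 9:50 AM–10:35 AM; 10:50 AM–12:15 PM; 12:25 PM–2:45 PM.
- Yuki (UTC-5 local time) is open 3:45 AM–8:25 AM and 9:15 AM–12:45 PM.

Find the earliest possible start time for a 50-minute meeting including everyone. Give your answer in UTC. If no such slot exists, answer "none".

Oona in UTC: 08:30-10:25, 13:45-14:40, 15:35-19:55 (add 3h to convert from UTC-3).
Divya in UTC: 08:00-11:10, 14:05-20:00 (add 3h to convert from UTC-3).
Mei in UTC: 08:00-10:30, 16:15-19:10 (add 5h to convert from UTC-5).
Jonas in UTC: 08:00-12:10, 14:15-20:00 (add 3h to convert from UTC-3).
Yara in UTC: 08:00-10:35, 12:50-13:35, 13:50-15:15, 15:25-17:45 (add 3h to convert from UTC-3).
Yuki in UTC: 08:45-13:25, 14:15-17:45 (add 5h to convert from UTC-5).
Oona ∩ Divya: 08:30-10:25, 14:05-14:40, 15:35-19:55.
Oona ∩ Divya ∩ Mei: 08:30-10:25, 16:15-19:10.
Oona ∩ Divya ∩ Mei ∩ Jonas: 08:30-10:25, 16:15-19:10.
Oona ∩ Divya ∩ Mei ∩ Jonas ∩ Yara: 08:30-10:25, 16:15-17:45.
Oona ∩ Divya ∩ Mei ∩ Jonas ∩ Yara ∩ Yuki: 08:45-10:25, 16:15-17:45.
Those are the intersection windows.
The first common window of at least 50 minutes is 08:45-10:25, so the earliest start is 08:45.

08:45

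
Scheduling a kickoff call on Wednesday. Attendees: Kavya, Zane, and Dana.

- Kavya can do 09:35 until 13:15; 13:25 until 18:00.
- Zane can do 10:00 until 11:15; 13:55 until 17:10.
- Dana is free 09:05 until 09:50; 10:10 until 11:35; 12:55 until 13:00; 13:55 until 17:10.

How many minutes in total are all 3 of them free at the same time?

Kavya ∩ Zane: 10:00-11:15, 13:55-17:10.
Kavya ∩ Zane ∩ Dana: 10:10-11:15, 13:55-17:10.
Summing the common windows: 65 + 195 = 260 minutes.

260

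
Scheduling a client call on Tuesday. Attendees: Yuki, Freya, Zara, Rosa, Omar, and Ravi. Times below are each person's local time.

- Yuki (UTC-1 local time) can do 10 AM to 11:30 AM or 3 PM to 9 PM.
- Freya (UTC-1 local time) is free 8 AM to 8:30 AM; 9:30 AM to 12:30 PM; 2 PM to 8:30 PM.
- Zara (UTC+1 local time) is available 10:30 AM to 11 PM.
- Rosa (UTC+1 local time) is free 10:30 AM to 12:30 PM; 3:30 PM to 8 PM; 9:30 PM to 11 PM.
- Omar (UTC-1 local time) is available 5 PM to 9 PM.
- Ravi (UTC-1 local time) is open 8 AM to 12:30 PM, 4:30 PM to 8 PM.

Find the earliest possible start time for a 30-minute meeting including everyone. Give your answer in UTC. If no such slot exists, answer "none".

18:00

Yuki in UTC: 11:00-12:30, 16:00-22:00 (add 1h to convert from UTC-1).
Freya in UTC: 09:00-09:30, 10:30-13:30, 15:00-21:30 (add 1h to convert from UTC-1).
Zara in UTC: 09:30-22:00 (subtract 1h to convert from UTC+1).
Rosa in UTC: 09:30-11:30, 14:30-19:00, 20:30-22:00 (subtract 1h to convert from UTC+1).
Omar in UTC: 18:00-22:00 (add 1h to convert from UTC-1).
Ravi in UTC: 09:00-13:30, 17:30-21:00 (add 1h to convert from UTC-1).
Yuki ∩ Freya: 11:00-12:30, 16:00-21:30.
Yuki ∩ Freya ∩ Zara: 11:00-12:30, 16:00-21:30.
Yuki ∩ Freya ∩ Zara ∩ Rosa: 11:00-11:30, 16:00-19:00, 20:30-21:30.
Yuki ∩ Freya ∩ Zara ∩ Rosa ∩ Omar: 18:00-19:00, 20:30-21:30.
Yuki ∩ Freya ∩ Zara ∩ Rosa ∩ Omar ∩ Ravi: 18:00-19:00, 20:30-21:00.
The first common window of at least 30 minutes is 18:00-19:00, so the earliest start is 18:00.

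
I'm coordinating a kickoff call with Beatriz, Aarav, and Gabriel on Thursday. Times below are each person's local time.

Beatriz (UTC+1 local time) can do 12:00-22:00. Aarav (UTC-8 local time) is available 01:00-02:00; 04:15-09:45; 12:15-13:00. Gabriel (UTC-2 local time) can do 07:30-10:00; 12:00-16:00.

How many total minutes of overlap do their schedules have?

225

Beatriz in UTC: 11:00-21:00 (subtract 1h to convert from UTC+1).
Aarav in UTC: 09:00-10:00, 12:15-17:45, 20:15-21:00 (add 8h to convert from UTC-8).
Gabriel in UTC: 09:30-12:00, 14:00-18:00 (add 2h to convert from UTC-2).
Beatriz ∩ Aarav: 12:15-17:45, 20:15-21:00.
Beatriz ∩ Aarav ∩ Gabriel: 14:00-17:45.
Those are the intersection windows.
That's a single block of 225 minutes.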